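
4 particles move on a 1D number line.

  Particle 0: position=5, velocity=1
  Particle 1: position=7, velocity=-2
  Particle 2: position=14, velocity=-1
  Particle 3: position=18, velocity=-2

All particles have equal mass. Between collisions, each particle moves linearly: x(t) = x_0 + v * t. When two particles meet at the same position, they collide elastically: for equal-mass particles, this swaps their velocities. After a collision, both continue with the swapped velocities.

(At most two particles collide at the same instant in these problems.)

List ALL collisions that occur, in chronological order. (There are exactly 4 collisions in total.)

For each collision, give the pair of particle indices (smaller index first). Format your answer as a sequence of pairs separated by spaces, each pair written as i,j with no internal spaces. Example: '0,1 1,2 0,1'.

Answer: 0,1 2,3 1,2 2,3

Derivation:
Collision at t=2/3: particles 0 and 1 swap velocities; positions: p0=17/3 p1=17/3 p2=40/3 p3=50/3; velocities now: v0=-2 v1=1 v2=-1 v3=-2
Collision at t=4: particles 2 and 3 swap velocities; positions: p0=-1 p1=9 p2=10 p3=10; velocities now: v0=-2 v1=1 v2=-2 v3=-1
Collision at t=13/3: particles 1 and 2 swap velocities; positions: p0=-5/3 p1=28/3 p2=28/3 p3=29/3; velocities now: v0=-2 v1=-2 v2=1 v3=-1
Collision at t=9/2: particles 2 and 3 swap velocities; positions: p0=-2 p1=9 p2=19/2 p3=19/2; velocities now: v0=-2 v1=-2 v2=-1 v3=1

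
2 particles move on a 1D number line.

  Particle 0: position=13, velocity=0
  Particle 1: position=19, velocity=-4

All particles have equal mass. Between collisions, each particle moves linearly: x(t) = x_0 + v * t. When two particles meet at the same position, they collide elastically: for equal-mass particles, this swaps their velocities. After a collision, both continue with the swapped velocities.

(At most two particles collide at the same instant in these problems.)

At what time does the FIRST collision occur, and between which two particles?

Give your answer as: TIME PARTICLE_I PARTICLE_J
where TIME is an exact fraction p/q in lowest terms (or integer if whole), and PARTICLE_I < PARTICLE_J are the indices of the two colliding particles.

Pair (0,1): pos 13,19 vel 0,-4 -> gap=6, closing at 4/unit, collide at t=3/2
Earliest collision: t=3/2 between 0 and 1

Answer: 3/2 0 1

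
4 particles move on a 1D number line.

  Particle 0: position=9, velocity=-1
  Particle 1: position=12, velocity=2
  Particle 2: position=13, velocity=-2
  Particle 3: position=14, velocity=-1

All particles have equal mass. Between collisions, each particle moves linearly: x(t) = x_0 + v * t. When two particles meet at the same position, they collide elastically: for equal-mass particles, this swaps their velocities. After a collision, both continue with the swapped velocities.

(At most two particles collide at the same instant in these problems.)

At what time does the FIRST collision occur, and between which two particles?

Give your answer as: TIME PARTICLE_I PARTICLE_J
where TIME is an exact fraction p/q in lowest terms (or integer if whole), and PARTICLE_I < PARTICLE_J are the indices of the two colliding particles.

Pair (0,1): pos 9,12 vel -1,2 -> not approaching (rel speed -3 <= 0)
Pair (1,2): pos 12,13 vel 2,-2 -> gap=1, closing at 4/unit, collide at t=1/4
Pair (2,3): pos 13,14 vel -2,-1 -> not approaching (rel speed -1 <= 0)
Earliest collision: t=1/4 between 1 and 2

Answer: 1/4 1 2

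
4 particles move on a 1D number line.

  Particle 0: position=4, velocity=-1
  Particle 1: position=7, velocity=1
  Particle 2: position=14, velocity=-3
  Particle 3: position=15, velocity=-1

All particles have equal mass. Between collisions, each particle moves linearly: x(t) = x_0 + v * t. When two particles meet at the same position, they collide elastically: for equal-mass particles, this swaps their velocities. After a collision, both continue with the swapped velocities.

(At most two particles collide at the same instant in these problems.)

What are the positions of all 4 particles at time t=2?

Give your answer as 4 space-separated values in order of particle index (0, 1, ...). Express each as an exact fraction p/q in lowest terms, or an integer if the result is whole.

Answer: 2 8 9 13

Derivation:
Collision at t=7/4: particles 1 and 2 swap velocities; positions: p0=9/4 p1=35/4 p2=35/4 p3=53/4; velocities now: v0=-1 v1=-3 v2=1 v3=-1
Advance to t=2 (no further collisions before then); velocities: v0=-1 v1=-3 v2=1 v3=-1; positions = 2 8 9 13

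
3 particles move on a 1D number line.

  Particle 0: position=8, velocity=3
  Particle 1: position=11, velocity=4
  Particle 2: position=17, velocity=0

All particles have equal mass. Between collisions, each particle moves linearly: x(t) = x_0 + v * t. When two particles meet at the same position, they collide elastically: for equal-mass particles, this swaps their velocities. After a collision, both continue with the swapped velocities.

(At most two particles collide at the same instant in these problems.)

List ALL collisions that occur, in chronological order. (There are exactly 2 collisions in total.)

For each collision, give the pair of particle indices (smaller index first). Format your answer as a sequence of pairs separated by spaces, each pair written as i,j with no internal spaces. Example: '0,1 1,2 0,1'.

Answer: 1,2 0,1

Derivation:
Collision at t=3/2: particles 1 and 2 swap velocities; positions: p0=25/2 p1=17 p2=17; velocities now: v0=3 v1=0 v2=4
Collision at t=3: particles 0 and 1 swap velocities; positions: p0=17 p1=17 p2=23; velocities now: v0=0 v1=3 v2=4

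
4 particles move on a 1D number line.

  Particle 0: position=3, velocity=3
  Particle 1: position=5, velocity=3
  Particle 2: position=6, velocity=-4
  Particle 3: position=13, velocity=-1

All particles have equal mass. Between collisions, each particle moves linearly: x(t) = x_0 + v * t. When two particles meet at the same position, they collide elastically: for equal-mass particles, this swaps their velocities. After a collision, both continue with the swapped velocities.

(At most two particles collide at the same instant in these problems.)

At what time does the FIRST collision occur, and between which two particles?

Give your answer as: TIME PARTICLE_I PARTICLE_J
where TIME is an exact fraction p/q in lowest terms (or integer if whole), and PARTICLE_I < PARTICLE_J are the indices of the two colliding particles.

Pair (0,1): pos 3,5 vel 3,3 -> not approaching (rel speed 0 <= 0)
Pair (1,2): pos 5,6 vel 3,-4 -> gap=1, closing at 7/unit, collide at t=1/7
Pair (2,3): pos 6,13 vel -4,-1 -> not approaching (rel speed -3 <= 0)
Earliest collision: t=1/7 between 1 and 2

Answer: 1/7 1 2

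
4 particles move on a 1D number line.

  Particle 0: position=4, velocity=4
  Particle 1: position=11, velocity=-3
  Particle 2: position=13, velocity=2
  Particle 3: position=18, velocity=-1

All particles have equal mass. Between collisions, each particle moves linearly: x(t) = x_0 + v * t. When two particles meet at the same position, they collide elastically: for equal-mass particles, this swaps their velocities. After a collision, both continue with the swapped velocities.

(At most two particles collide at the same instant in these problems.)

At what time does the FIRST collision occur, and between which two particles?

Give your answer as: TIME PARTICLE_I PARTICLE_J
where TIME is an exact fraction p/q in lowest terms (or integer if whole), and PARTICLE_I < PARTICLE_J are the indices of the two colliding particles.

Answer: 1 0 1

Derivation:
Pair (0,1): pos 4,11 vel 4,-3 -> gap=7, closing at 7/unit, collide at t=1
Pair (1,2): pos 11,13 vel -3,2 -> not approaching (rel speed -5 <= 0)
Pair (2,3): pos 13,18 vel 2,-1 -> gap=5, closing at 3/unit, collide at t=5/3
Earliest collision: t=1 between 0 and 1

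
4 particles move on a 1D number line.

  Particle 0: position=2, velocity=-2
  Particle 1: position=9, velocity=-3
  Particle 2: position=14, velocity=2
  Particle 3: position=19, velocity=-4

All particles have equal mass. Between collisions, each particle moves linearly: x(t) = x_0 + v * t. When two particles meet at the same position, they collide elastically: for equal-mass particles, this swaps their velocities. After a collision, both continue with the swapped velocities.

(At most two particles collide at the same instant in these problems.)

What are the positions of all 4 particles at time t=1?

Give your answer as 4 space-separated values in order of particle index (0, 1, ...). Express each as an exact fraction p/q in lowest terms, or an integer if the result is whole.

Answer: 0 6 15 16

Derivation:
Collision at t=5/6: particles 2 and 3 swap velocities; positions: p0=1/3 p1=13/2 p2=47/3 p3=47/3; velocities now: v0=-2 v1=-3 v2=-4 v3=2
Advance to t=1 (no further collisions before then); velocities: v0=-2 v1=-3 v2=-4 v3=2; positions = 0 6 15 16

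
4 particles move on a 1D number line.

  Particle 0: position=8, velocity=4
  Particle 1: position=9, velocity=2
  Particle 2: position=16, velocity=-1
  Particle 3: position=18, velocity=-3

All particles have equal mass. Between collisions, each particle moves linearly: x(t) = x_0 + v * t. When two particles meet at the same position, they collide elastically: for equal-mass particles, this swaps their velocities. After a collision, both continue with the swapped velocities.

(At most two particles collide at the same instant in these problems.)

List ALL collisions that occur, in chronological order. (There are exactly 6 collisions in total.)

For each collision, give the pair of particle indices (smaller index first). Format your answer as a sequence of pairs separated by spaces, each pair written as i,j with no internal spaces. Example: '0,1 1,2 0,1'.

Collision at t=1/2: particles 0 and 1 swap velocities; positions: p0=10 p1=10 p2=31/2 p3=33/2; velocities now: v0=2 v1=4 v2=-1 v3=-3
Collision at t=1: particles 2 and 3 swap velocities; positions: p0=11 p1=12 p2=15 p3=15; velocities now: v0=2 v1=4 v2=-3 v3=-1
Collision at t=10/7: particles 1 and 2 swap velocities; positions: p0=83/7 p1=96/7 p2=96/7 p3=102/7; velocities now: v0=2 v1=-3 v2=4 v3=-1
Collision at t=8/5: particles 2 and 3 swap velocities; positions: p0=61/5 p1=66/5 p2=72/5 p3=72/5; velocities now: v0=2 v1=-3 v2=-1 v3=4
Collision at t=9/5: particles 0 and 1 swap velocities; positions: p0=63/5 p1=63/5 p2=71/5 p3=76/5; velocities now: v0=-3 v1=2 v2=-1 v3=4
Collision at t=7/3: particles 1 and 2 swap velocities; positions: p0=11 p1=41/3 p2=41/3 p3=52/3; velocities now: v0=-3 v1=-1 v2=2 v3=4

Answer: 0,1 2,3 1,2 2,3 0,1 1,2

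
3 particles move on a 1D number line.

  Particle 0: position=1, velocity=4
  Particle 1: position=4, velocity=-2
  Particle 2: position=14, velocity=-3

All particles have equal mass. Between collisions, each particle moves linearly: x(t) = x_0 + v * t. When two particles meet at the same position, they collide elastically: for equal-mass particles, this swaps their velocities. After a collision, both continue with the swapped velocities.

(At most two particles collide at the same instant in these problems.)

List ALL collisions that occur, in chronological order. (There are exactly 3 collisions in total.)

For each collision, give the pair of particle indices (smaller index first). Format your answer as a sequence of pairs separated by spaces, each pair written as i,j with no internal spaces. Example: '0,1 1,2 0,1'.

Collision at t=1/2: particles 0 and 1 swap velocities; positions: p0=3 p1=3 p2=25/2; velocities now: v0=-2 v1=4 v2=-3
Collision at t=13/7: particles 1 and 2 swap velocities; positions: p0=2/7 p1=59/7 p2=59/7; velocities now: v0=-2 v1=-3 v2=4
Collision at t=10: particles 0 and 1 swap velocities; positions: p0=-16 p1=-16 p2=41; velocities now: v0=-3 v1=-2 v2=4

Answer: 0,1 1,2 0,1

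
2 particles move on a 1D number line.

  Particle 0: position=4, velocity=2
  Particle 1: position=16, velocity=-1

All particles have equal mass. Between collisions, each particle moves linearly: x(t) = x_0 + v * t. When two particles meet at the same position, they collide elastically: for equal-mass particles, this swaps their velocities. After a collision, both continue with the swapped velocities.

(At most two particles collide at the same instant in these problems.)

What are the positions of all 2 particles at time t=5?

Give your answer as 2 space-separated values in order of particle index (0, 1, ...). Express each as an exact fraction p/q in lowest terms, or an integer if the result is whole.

Collision at t=4: particles 0 and 1 swap velocities; positions: p0=12 p1=12; velocities now: v0=-1 v1=2
Advance to t=5 (no further collisions before then); velocities: v0=-1 v1=2; positions = 11 14

Answer: 11 14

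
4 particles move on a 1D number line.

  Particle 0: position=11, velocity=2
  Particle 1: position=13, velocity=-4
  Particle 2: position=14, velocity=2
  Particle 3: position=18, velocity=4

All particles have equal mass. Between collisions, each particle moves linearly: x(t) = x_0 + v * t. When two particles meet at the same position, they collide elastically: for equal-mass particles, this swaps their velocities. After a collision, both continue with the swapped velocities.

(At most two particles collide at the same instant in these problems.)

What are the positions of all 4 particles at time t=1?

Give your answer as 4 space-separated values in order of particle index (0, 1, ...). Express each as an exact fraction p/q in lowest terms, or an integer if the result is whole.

Answer: 9 13 16 22

Derivation:
Collision at t=1/3: particles 0 and 1 swap velocities; positions: p0=35/3 p1=35/3 p2=44/3 p3=58/3; velocities now: v0=-4 v1=2 v2=2 v3=4
Advance to t=1 (no further collisions before then); velocities: v0=-4 v1=2 v2=2 v3=4; positions = 9 13 16 22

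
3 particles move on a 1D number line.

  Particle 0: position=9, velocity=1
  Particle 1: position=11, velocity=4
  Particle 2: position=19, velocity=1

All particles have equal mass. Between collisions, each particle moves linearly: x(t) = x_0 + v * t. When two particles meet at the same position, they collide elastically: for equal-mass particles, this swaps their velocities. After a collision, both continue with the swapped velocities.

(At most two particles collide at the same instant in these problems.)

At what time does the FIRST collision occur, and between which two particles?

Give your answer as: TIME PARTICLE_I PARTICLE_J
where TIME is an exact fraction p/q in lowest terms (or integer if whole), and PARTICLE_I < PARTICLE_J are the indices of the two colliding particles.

Answer: 8/3 1 2

Derivation:
Pair (0,1): pos 9,11 vel 1,4 -> not approaching (rel speed -3 <= 0)
Pair (1,2): pos 11,19 vel 4,1 -> gap=8, closing at 3/unit, collide at t=8/3
Earliest collision: t=8/3 between 1 and 2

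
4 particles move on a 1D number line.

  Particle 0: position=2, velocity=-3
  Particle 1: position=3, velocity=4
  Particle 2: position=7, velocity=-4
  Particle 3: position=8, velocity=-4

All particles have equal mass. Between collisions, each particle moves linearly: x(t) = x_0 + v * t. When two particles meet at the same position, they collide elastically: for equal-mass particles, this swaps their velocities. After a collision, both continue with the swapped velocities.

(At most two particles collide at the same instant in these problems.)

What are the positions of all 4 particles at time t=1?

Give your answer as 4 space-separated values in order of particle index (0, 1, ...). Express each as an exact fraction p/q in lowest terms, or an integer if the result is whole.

Collision at t=1/2: particles 1 and 2 swap velocities; positions: p0=1/2 p1=5 p2=5 p3=6; velocities now: v0=-3 v1=-4 v2=4 v3=-4
Collision at t=5/8: particles 2 and 3 swap velocities; positions: p0=1/8 p1=9/2 p2=11/2 p3=11/2; velocities now: v0=-3 v1=-4 v2=-4 v3=4
Advance to t=1 (no further collisions before then); velocities: v0=-3 v1=-4 v2=-4 v3=4; positions = -1 3 4 7

Answer: -1 3 4 7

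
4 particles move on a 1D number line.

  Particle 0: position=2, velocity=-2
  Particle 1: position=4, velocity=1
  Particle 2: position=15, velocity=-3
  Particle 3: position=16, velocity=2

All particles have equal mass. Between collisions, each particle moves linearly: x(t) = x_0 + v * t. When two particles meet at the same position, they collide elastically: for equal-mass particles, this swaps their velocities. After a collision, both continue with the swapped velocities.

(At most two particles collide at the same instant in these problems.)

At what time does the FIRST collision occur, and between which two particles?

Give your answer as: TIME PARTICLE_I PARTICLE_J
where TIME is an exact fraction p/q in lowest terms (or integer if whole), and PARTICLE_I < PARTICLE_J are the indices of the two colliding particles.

Pair (0,1): pos 2,4 vel -2,1 -> not approaching (rel speed -3 <= 0)
Pair (1,2): pos 4,15 vel 1,-3 -> gap=11, closing at 4/unit, collide at t=11/4
Pair (2,3): pos 15,16 vel -3,2 -> not approaching (rel speed -5 <= 0)
Earliest collision: t=11/4 between 1 and 2

Answer: 11/4 1 2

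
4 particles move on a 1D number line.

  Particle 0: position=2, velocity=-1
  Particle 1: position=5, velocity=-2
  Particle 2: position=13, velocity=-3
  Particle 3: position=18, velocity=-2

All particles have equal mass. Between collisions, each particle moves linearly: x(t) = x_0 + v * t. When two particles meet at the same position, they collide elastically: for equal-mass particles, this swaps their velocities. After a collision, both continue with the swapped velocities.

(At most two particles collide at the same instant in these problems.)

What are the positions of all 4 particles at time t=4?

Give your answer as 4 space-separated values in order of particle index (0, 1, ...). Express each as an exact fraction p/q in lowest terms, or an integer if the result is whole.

Collision at t=3: particles 0 and 1 swap velocities; positions: p0=-1 p1=-1 p2=4 p3=12; velocities now: v0=-2 v1=-1 v2=-3 v3=-2
Advance to t=4 (no further collisions before then); velocities: v0=-2 v1=-1 v2=-3 v3=-2; positions = -3 -2 1 10

Answer: -3 -2 1 10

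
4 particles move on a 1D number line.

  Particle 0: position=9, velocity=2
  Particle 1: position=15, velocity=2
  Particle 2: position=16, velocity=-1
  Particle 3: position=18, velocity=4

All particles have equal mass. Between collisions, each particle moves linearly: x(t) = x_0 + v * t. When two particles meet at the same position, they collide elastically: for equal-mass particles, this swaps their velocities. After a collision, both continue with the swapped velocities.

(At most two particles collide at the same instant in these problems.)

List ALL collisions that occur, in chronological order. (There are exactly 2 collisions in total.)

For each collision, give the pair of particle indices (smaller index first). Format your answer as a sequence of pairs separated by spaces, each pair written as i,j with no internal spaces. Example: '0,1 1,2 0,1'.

Collision at t=1/3: particles 1 and 2 swap velocities; positions: p0=29/3 p1=47/3 p2=47/3 p3=58/3; velocities now: v0=2 v1=-1 v2=2 v3=4
Collision at t=7/3: particles 0 and 1 swap velocities; positions: p0=41/3 p1=41/3 p2=59/3 p3=82/3; velocities now: v0=-1 v1=2 v2=2 v3=4

Answer: 1,2 0,1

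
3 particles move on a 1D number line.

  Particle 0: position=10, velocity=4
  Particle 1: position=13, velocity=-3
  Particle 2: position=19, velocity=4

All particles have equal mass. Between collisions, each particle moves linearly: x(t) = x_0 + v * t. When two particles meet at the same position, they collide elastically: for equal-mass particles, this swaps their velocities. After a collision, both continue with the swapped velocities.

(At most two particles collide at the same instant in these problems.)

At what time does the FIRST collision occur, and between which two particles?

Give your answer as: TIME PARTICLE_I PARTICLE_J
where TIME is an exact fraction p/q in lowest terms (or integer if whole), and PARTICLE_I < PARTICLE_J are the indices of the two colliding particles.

Answer: 3/7 0 1

Derivation:
Pair (0,1): pos 10,13 vel 4,-3 -> gap=3, closing at 7/unit, collide at t=3/7
Pair (1,2): pos 13,19 vel -3,4 -> not approaching (rel speed -7 <= 0)
Earliest collision: t=3/7 between 0 and 1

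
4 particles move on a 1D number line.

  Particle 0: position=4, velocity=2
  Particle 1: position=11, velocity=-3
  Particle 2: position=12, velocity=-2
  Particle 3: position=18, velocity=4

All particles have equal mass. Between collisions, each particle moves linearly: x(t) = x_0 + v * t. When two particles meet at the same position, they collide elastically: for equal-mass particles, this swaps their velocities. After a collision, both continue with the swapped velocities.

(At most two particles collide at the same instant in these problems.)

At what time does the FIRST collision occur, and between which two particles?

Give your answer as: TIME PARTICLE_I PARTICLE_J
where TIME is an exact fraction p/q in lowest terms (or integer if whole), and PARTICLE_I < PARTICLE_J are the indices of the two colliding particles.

Answer: 7/5 0 1

Derivation:
Pair (0,1): pos 4,11 vel 2,-3 -> gap=7, closing at 5/unit, collide at t=7/5
Pair (1,2): pos 11,12 vel -3,-2 -> not approaching (rel speed -1 <= 0)
Pair (2,3): pos 12,18 vel -2,4 -> not approaching (rel speed -6 <= 0)
Earliest collision: t=7/5 between 0 and 1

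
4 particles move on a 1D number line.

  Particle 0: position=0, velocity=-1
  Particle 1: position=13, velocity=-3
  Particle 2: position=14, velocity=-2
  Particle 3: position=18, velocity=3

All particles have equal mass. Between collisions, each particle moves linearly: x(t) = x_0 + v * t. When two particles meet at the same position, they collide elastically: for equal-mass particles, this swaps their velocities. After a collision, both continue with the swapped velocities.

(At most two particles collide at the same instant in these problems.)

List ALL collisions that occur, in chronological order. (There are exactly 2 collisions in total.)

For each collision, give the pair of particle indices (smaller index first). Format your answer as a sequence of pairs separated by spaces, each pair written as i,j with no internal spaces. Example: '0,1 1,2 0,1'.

Answer: 0,1 1,2

Derivation:
Collision at t=13/2: particles 0 and 1 swap velocities; positions: p0=-13/2 p1=-13/2 p2=1 p3=75/2; velocities now: v0=-3 v1=-1 v2=-2 v3=3
Collision at t=14: particles 1 and 2 swap velocities; positions: p0=-29 p1=-14 p2=-14 p3=60; velocities now: v0=-3 v1=-2 v2=-1 v3=3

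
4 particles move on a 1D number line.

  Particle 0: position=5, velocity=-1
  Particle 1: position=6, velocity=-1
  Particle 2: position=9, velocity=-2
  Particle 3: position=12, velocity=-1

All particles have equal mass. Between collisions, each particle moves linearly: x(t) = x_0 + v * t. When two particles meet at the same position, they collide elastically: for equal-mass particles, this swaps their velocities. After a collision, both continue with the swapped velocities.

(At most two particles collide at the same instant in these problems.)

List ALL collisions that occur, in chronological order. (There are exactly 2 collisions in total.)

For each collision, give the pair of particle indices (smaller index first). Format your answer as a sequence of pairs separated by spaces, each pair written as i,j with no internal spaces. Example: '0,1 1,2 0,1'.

Collision at t=3: particles 1 and 2 swap velocities; positions: p0=2 p1=3 p2=3 p3=9; velocities now: v0=-1 v1=-2 v2=-1 v3=-1
Collision at t=4: particles 0 and 1 swap velocities; positions: p0=1 p1=1 p2=2 p3=8; velocities now: v0=-2 v1=-1 v2=-1 v3=-1

Answer: 1,2 0,1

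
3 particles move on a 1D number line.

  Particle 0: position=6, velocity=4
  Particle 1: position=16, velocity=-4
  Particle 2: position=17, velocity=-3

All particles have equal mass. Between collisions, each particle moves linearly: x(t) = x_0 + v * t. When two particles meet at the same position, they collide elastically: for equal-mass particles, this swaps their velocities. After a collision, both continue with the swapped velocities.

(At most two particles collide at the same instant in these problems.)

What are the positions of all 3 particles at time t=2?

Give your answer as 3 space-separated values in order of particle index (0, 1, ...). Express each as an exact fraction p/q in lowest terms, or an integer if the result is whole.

Answer: 8 11 14

Derivation:
Collision at t=5/4: particles 0 and 1 swap velocities; positions: p0=11 p1=11 p2=53/4; velocities now: v0=-4 v1=4 v2=-3
Collision at t=11/7: particles 1 and 2 swap velocities; positions: p0=68/7 p1=86/7 p2=86/7; velocities now: v0=-4 v1=-3 v2=4
Advance to t=2 (no further collisions before then); velocities: v0=-4 v1=-3 v2=4; positions = 8 11 14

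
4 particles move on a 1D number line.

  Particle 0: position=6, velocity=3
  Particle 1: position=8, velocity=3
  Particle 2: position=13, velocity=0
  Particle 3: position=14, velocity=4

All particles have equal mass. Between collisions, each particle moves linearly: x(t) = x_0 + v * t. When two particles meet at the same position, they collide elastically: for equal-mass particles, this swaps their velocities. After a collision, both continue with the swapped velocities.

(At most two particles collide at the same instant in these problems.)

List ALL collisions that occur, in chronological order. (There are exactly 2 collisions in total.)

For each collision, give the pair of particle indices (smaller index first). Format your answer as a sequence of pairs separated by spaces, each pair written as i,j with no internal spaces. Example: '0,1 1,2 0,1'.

Answer: 1,2 0,1

Derivation:
Collision at t=5/3: particles 1 and 2 swap velocities; positions: p0=11 p1=13 p2=13 p3=62/3; velocities now: v0=3 v1=0 v2=3 v3=4
Collision at t=7/3: particles 0 and 1 swap velocities; positions: p0=13 p1=13 p2=15 p3=70/3; velocities now: v0=0 v1=3 v2=3 v3=4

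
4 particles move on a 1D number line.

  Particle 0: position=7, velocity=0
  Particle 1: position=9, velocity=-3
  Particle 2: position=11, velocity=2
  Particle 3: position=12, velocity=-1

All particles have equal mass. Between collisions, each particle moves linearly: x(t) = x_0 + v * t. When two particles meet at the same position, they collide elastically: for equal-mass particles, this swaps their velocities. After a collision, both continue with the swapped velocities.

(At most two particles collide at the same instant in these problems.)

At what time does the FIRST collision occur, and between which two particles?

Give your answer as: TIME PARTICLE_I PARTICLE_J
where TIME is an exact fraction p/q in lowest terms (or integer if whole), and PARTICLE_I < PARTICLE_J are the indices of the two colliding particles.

Pair (0,1): pos 7,9 vel 0,-3 -> gap=2, closing at 3/unit, collide at t=2/3
Pair (1,2): pos 9,11 vel -3,2 -> not approaching (rel speed -5 <= 0)
Pair (2,3): pos 11,12 vel 2,-1 -> gap=1, closing at 3/unit, collide at t=1/3
Earliest collision: t=1/3 between 2 and 3

Answer: 1/3 2 3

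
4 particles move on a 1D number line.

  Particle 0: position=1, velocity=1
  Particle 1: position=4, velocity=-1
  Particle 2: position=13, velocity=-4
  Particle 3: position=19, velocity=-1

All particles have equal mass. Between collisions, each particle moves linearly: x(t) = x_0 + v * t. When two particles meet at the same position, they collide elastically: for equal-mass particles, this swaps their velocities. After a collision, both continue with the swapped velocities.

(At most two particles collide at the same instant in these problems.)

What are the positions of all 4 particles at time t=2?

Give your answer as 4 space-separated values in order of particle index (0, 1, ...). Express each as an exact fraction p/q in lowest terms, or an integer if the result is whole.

Answer: 2 3 5 17

Derivation:
Collision at t=3/2: particles 0 and 1 swap velocities; positions: p0=5/2 p1=5/2 p2=7 p3=35/2; velocities now: v0=-1 v1=1 v2=-4 v3=-1
Advance to t=2 (no further collisions before then); velocities: v0=-1 v1=1 v2=-4 v3=-1; positions = 2 3 5 17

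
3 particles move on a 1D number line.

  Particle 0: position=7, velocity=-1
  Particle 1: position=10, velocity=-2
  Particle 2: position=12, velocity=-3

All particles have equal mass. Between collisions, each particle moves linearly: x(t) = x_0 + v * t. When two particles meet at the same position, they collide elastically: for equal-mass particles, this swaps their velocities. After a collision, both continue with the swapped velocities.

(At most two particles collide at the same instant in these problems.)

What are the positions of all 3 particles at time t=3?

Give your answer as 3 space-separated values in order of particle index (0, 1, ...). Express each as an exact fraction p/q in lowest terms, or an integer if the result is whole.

Collision at t=2: particles 1 and 2 swap velocities; positions: p0=5 p1=6 p2=6; velocities now: v0=-1 v1=-3 v2=-2
Collision at t=5/2: particles 0 and 1 swap velocities; positions: p0=9/2 p1=9/2 p2=5; velocities now: v0=-3 v1=-1 v2=-2
Collision at t=3: particles 1 and 2 swap velocities; positions: p0=3 p1=4 p2=4; velocities now: v0=-3 v1=-2 v2=-1
Advance to t=3 (no further collisions before then); velocities: v0=-3 v1=-2 v2=-1; positions = 3 4 4

Answer: 3 4 4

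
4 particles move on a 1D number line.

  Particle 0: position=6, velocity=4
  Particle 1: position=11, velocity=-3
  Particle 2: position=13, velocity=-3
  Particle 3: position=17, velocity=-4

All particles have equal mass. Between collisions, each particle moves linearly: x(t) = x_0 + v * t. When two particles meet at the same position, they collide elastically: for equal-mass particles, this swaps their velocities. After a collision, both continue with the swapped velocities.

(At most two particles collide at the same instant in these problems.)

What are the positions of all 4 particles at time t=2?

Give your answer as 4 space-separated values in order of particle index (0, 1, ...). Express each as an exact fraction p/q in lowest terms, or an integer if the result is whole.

Answer: 5 7 9 14

Derivation:
Collision at t=5/7: particles 0 and 1 swap velocities; positions: p0=62/7 p1=62/7 p2=76/7 p3=99/7; velocities now: v0=-3 v1=4 v2=-3 v3=-4
Collision at t=1: particles 1 and 2 swap velocities; positions: p0=8 p1=10 p2=10 p3=13; velocities now: v0=-3 v1=-3 v2=4 v3=-4
Collision at t=11/8: particles 2 and 3 swap velocities; positions: p0=55/8 p1=71/8 p2=23/2 p3=23/2; velocities now: v0=-3 v1=-3 v2=-4 v3=4
Advance to t=2 (no further collisions before then); velocities: v0=-3 v1=-3 v2=-4 v3=4; positions = 5 7 9 14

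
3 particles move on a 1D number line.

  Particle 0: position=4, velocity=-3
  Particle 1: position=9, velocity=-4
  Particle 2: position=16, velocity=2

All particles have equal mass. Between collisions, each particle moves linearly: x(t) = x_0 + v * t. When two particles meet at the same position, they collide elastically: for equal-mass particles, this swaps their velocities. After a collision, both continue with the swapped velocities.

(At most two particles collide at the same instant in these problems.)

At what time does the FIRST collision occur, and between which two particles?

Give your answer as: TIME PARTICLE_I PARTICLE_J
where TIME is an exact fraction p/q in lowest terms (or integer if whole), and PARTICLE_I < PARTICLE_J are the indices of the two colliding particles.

Answer: 5 0 1

Derivation:
Pair (0,1): pos 4,9 vel -3,-4 -> gap=5, closing at 1/unit, collide at t=5
Pair (1,2): pos 9,16 vel -4,2 -> not approaching (rel speed -6 <= 0)
Earliest collision: t=5 between 0 and 1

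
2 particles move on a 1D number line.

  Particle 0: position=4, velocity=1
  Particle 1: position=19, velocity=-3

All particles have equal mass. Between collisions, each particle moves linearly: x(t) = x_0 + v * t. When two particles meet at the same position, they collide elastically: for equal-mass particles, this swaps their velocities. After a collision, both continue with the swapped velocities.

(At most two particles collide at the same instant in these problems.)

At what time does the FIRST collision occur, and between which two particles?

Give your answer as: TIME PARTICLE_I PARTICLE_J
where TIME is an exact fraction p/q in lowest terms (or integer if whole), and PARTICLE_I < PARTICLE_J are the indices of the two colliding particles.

Answer: 15/4 0 1

Derivation:
Pair (0,1): pos 4,19 vel 1,-3 -> gap=15, closing at 4/unit, collide at t=15/4
Earliest collision: t=15/4 between 0 and 1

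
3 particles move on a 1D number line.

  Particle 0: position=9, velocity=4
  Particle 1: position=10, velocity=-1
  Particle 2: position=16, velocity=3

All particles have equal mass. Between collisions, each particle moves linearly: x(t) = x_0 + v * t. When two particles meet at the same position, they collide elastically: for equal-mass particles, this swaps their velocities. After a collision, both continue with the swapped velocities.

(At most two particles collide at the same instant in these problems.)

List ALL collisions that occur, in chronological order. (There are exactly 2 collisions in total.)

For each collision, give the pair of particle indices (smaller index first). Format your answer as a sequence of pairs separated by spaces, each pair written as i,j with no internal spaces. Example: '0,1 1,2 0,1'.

Collision at t=1/5: particles 0 and 1 swap velocities; positions: p0=49/5 p1=49/5 p2=83/5; velocities now: v0=-1 v1=4 v2=3
Collision at t=7: particles 1 and 2 swap velocities; positions: p0=3 p1=37 p2=37; velocities now: v0=-1 v1=3 v2=4

Answer: 0,1 1,2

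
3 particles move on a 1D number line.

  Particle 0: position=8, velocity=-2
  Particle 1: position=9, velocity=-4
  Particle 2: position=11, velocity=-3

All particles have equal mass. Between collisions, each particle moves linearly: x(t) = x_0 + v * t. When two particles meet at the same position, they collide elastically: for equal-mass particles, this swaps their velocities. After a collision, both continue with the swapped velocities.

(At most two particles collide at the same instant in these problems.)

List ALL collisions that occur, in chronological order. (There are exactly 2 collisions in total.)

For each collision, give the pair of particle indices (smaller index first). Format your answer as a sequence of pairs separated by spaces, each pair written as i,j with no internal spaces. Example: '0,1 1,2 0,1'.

Answer: 0,1 1,2

Derivation:
Collision at t=1/2: particles 0 and 1 swap velocities; positions: p0=7 p1=7 p2=19/2; velocities now: v0=-4 v1=-2 v2=-3
Collision at t=3: particles 1 and 2 swap velocities; positions: p0=-3 p1=2 p2=2; velocities now: v0=-4 v1=-3 v2=-2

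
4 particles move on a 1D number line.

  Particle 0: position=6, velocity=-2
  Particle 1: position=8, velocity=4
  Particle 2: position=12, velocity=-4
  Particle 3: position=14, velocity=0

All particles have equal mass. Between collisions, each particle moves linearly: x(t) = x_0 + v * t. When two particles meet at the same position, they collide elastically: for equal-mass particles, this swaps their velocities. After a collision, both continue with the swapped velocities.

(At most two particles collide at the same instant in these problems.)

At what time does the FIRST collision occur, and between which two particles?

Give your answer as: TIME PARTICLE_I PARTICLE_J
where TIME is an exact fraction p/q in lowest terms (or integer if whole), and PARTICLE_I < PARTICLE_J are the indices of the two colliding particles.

Answer: 1/2 1 2

Derivation:
Pair (0,1): pos 6,8 vel -2,4 -> not approaching (rel speed -6 <= 0)
Pair (1,2): pos 8,12 vel 4,-4 -> gap=4, closing at 8/unit, collide at t=1/2
Pair (2,3): pos 12,14 vel -4,0 -> not approaching (rel speed -4 <= 0)
Earliest collision: t=1/2 between 1 and 2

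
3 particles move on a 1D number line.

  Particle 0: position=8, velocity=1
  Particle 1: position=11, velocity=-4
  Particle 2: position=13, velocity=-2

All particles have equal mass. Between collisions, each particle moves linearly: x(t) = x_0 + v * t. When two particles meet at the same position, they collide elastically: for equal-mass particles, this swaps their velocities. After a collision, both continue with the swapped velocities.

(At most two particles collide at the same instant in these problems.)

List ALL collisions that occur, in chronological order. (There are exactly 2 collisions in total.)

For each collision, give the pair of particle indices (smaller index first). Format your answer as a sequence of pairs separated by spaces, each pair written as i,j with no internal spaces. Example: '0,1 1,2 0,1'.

Collision at t=3/5: particles 0 and 1 swap velocities; positions: p0=43/5 p1=43/5 p2=59/5; velocities now: v0=-4 v1=1 v2=-2
Collision at t=5/3: particles 1 and 2 swap velocities; positions: p0=13/3 p1=29/3 p2=29/3; velocities now: v0=-4 v1=-2 v2=1

Answer: 0,1 1,2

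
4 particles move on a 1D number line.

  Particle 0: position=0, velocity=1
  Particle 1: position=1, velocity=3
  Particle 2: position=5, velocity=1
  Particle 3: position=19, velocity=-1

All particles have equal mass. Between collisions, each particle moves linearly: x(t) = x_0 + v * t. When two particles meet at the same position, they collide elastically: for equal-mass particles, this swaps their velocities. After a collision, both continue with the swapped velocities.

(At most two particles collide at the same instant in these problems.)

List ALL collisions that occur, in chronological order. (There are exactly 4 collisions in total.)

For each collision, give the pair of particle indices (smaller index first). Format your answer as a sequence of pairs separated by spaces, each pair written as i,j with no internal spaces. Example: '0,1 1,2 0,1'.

Answer: 1,2 2,3 1,2 0,1

Derivation:
Collision at t=2: particles 1 and 2 swap velocities; positions: p0=2 p1=7 p2=7 p3=17; velocities now: v0=1 v1=1 v2=3 v3=-1
Collision at t=9/2: particles 2 and 3 swap velocities; positions: p0=9/2 p1=19/2 p2=29/2 p3=29/2; velocities now: v0=1 v1=1 v2=-1 v3=3
Collision at t=7: particles 1 and 2 swap velocities; positions: p0=7 p1=12 p2=12 p3=22; velocities now: v0=1 v1=-1 v2=1 v3=3
Collision at t=19/2: particles 0 and 1 swap velocities; positions: p0=19/2 p1=19/2 p2=29/2 p3=59/2; velocities now: v0=-1 v1=1 v2=1 v3=3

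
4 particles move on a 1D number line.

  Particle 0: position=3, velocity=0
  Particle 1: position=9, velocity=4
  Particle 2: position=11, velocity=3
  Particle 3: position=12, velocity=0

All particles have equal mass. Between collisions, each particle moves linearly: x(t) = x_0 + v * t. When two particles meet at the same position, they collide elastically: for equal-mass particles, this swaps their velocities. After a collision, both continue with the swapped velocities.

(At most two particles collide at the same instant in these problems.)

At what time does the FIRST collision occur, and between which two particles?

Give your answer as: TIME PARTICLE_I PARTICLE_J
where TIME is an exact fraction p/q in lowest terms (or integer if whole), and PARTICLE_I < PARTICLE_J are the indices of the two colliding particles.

Pair (0,1): pos 3,9 vel 0,4 -> not approaching (rel speed -4 <= 0)
Pair (1,2): pos 9,11 vel 4,3 -> gap=2, closing at 1/unit, collide at t=2
Pair (2,3): pos 11,12 vel 3,0 -> gap=1, closing at 3/unit, collide at t=1/3
Earliest collision: t=1/3 between 2 and 3

Answer: 1/3 2 3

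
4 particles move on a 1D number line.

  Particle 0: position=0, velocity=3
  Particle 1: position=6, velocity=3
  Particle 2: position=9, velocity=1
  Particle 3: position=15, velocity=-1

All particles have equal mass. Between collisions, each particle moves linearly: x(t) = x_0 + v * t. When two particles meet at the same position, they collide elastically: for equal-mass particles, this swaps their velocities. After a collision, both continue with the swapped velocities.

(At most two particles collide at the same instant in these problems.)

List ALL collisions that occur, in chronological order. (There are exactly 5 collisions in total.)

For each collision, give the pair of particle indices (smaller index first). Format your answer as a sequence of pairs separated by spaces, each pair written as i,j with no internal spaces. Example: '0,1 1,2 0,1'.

Answer: 1,2 2,3 1,2 0,1 1,2

Derivation:
Collision at t=3/2: particles 1 and 2 swap velocities; positions: p0=9/2 p1=21/2 p2=21/2 p3=27/2; velocities now: v0=3 v1=1 v2=3 v3=-1
Collision at t=9/4: particles 2 and 3 swap velocities; positions: p0=27/4 p1=45/4 p2=51/4 p3=51/4; velocities now: v0=3 v1=1 v2=-1 v3=3
Collision at t=3: particles 1 and 2 swap velocities; positions: p0=9 p1=12 p2=12 p3=15; velocities now: v0=3 v1=-1 v2=1 v3=3
Collision at t=15/4: particles 0 and 1 swap velocities; positions: p0=45/4 p1=45/4 p2=51/4 p3=69/4; velocities now: v0=-1 v1=3 v2=1 v3=3
Collision at t=9/2: particles 1 and 2 swap velocities; positions: p0=21/2 p1=27/2 p2=27/2 p3=39/2; velocities now: v0=-1 v1=1 v2=3 v3=3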